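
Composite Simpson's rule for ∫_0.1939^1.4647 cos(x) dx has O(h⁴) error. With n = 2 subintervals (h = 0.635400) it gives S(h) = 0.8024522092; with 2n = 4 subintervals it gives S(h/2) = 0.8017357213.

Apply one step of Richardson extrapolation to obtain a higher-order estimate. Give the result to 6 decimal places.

0.801688

Order 4 gives 2^r = 16 and 2^r − 1 = 15.
16·0.8017357213 − 0.8024522092 = 12.0253193316
Denominator 16 − 1 = 15.
12.0253193316 ÷ 15 = 0.8016879554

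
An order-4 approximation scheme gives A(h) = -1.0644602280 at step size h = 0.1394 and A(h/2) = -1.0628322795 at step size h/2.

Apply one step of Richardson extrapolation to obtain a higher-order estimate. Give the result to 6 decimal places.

Leading term ∝ h^4; use weight 16 = 2^4.
Difference of the inputs: -1.0628322795 − (-1.0644602280) = 0.0016279485
Divide by 2^4 − 1 = 15: 0.0016279485/15 = 0.0001085299
R = A(h/2) + (A(h/2) − A(h))/15 = -1.0628322795 + 0.0001085299 = -1.0627237496
Correction |R − A(h/2)| = 1.085e-04; gap |A(h/2) − A(h)| = 1.628e-03.

-1.062724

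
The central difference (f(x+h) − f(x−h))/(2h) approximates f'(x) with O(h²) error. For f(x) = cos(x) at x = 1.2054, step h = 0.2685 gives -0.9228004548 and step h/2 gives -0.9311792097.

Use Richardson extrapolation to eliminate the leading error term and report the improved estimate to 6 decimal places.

Leading term ∝ h^2; use weight 4 = 2^2.
A(h/2) − A(h) = -0.9311792097 − (-0.9228004548) = -0.0083787549
Divide by 2^2 − 1 = 3: (-0.0083787549)/3 = -0.0027929183
R = A(h/2) + (A(h/2) − A(h))/3 = -0.9311792097 − 0.0027929183 = -0.9339721280

-0.933972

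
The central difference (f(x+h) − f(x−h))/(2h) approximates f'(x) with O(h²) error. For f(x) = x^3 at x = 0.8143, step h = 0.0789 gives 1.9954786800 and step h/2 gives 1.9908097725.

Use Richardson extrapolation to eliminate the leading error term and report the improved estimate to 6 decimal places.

1.989253

Method order is 2; weight 2^2 = 4.
2^2*A(h/2) = 7.9632390900; minus A(h) gives 5.9677604100.
Denominator 4 − 1 = 3.
R = 5.9677604100/3 = 1.9892534700
Correction |R − A(h/2)| = 1.556e-03; gap |A(h/2) − A(h)| = 4.669e-03.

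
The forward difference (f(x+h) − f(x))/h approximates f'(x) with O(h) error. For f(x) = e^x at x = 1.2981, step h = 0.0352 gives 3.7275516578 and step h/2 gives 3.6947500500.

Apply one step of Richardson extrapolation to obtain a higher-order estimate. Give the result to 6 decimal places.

3.661948

Method order is 1; weight 2^1 = 2.
2 × 3.6947500500 = 7.3895001000; subtract 3.7275516578 → 3.6619484422
Divide by 2^1 − 1 = 1.
So the Richardson estimate is 3.6619484422.
Correction |R − A(h/2)| = 3.280e-02; gap |A(h/2) − A(h)| = 3.280e-02.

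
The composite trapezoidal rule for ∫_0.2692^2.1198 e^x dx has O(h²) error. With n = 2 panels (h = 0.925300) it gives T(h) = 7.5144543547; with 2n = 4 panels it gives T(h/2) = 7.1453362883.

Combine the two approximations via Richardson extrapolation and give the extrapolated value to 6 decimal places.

r = 2, so 2^r = 4.
Difference of the inputs: 7.1453362883 − 7.5144543547 = -0.3691180664
Divide by 2^2 − 1 = 3: (-0.3691180664)/3 = -0.1230393555
R = A(h/2) + (A(h/2) − A(h))/3 = 7.1453362883 − 0.1230393555 = 7.0222969328
Gap between inputs: 3.691e-01; correction applied: −0.1230393555.

7.022297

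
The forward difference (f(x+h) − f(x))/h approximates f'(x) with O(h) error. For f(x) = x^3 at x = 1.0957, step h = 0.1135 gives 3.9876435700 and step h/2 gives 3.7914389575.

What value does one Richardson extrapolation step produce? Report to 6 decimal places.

Error is O(h^1); halving h shrinks it by 2^1 = 2.
A(h/2) − A(h) = 3.7914389575 − 3.9876435700 = -0.1962046125
Divide by 2^1 − 1 = 1: (-0.1962046125)/1 = -0.1962046125
R = 3.7914389575 − 0.1962046125 = 3.5952343450

3.595234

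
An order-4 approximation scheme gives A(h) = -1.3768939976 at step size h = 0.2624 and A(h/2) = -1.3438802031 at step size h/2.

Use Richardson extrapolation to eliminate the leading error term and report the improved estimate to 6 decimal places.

-1.341679

Leading term ∝ h^4; use weight 16 = 2^4.
16·(-1.3438802031) = -21.5020832496; (-21.5020832496) − (-1.3768939976) = -20.1251892520
R = (-20.1251892520)/15 = -1.3416792835
Gap between inputs: 3.301e-02; correction applied: +0.0022009196.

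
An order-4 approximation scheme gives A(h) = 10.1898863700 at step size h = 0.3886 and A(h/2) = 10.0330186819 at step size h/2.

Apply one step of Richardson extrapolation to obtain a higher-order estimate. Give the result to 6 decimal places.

With r = 4 the leading error scales as h^4, so the weight is 2^4 = 16.
A(h/2) − A(h) = 10.0330186819 − 10.1898863700 = -0.1568676881
Correction (A(h/2) − A(h))/(16 − 1) = (-0.1568676881)/15 = -0.0104578459
R = 10.0330186819 − 0.0104578459 = 10.0225608360
Gap between inputs: 1.569e-01; correction applied: −0.0104578459.

10.022561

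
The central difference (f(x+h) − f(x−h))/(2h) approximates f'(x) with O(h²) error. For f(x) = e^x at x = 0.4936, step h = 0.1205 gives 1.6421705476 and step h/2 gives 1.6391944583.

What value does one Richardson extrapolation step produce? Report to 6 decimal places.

Method order is 2; weight 2^2 = 4.
Difference of the inputs: 1.6391944583 − 1.6421705476 = -0.0029760893
Divide by 2^2 − 1 = 3: (-0.0029760893)/3 = -0.0009920298
R = 1.6391944583 − 0.0009920298 = 1.6382024285
Gap between inputs: 2.976e-03; correction applied: −0.0009920298.

1.638202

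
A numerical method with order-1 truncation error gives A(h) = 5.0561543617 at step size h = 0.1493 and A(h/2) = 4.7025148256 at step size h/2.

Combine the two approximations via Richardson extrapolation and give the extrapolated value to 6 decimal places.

With r = 1 the leading error scales as h^1, so the weight is 2^1 = 2.
Top: 2(4.7025148256) − (5.0561543617) = 4.3488752895
(2·4.7025148256 − 5.0561543617)/(2 − 1) = 4.3488752895
Correction |R − A(h/2)| = 3.536e-01; gap |A(h/2) − A(h)| = 3.536e-01.

4.348875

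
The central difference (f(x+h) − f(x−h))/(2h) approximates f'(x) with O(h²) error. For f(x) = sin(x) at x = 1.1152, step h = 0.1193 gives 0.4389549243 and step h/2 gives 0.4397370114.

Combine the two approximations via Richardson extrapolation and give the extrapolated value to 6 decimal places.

0.439998

Method order is 2; weight 2^2 = 4.
Numerator 4·A(h/2) − A(h) = 4·0.4397370114 − 0.4389549243 = 1.3199931213
Denominator 4 − 1 = 3.
Result: 0.4399977071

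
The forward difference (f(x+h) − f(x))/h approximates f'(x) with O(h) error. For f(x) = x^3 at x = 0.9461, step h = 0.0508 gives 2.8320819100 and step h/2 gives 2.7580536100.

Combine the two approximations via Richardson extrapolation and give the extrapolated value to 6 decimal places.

2.684025

r = 1: numerator weight 2, denominator 1.
Top: 2(2.7580536100) − (2.8320819100) = 2.6840253100
Denominator 2 − 1 = 1.
Extrapolated: 2.6840253100 / 1 = 2.6840253100
Gap between inputs: 7.403e-02; correction applied: −0.0740283000.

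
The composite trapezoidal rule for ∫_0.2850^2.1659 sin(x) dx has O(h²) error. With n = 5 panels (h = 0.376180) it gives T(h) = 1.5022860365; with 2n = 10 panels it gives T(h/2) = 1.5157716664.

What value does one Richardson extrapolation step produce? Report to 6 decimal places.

Leading term ∝ h^2; use weight 4 = 2^2.
Top: 4(1.5157716664) − (1.5022860365) = 4.5608006291
Divide by 2^2 − 1 = 3.
R = 4.5608006291/3 = 1.5202668764
Correction |R − A(h/2)| = 4.495e-03; gap |A(h/2) − A(h)| = 1.349e-02.

1.520267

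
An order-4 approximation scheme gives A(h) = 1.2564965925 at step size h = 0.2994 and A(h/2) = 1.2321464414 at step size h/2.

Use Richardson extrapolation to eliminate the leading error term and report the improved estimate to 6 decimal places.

1.230523

Order 4 gives 2^r = 16 and 2^r − 1 = 15.
2^4 × A(h/2) = 19.7143430624; minus A(h) gives 18.4578464699.
Denominator 16 − 1 = 15.
18.4578464699 ÷ 15 = 1.2305230980
Correction |R − A(h/2)| = 1.623e-03; gap |A(h/2) − A(h)| = 2.435e-02.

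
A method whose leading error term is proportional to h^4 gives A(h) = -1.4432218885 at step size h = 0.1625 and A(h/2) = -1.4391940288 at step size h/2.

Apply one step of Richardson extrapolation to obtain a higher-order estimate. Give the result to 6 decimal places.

-1.438926

Error is O(h^4); halving h shrinks it by 2^4 = 16.
2^4 × A(h/2) = -23.0271044608; minus A(h) gives -21.5838825723.
Divide by 2^4 − 1 = 15.
Result: -1.4389255048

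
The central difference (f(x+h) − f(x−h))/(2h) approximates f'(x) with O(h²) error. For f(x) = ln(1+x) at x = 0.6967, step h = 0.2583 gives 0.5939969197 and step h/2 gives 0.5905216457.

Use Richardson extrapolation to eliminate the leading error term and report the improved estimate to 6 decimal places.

0.589363

Leading term ∝ h^2; use weight 4 = 2^2.
Difference of the inputs: 0.5905216457 − 0.5939969197 = -0.0034752740
Correction (A(h/2) − A(h))/(4 − 1) = (-0.0034752740)/3 = -0.0011584247
R = A(h/2) + (A(h/2) − A(h))/3 = 0.5905216457 − 0.0011584247 = 0.5893632210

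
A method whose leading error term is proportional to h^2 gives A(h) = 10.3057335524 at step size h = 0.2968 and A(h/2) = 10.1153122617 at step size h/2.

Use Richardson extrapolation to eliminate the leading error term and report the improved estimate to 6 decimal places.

10.051838

Order 2 gives 2^r = 4 and 2^r − 1 = 3.
A(h/2) − A(h) = 10.1153122617 − 10.3057335524 = -0.1904212907
Correction (A(h/2) − A(h))/(4 − 1) = (-0.1904212907)/3 = -0.0634737636
R = A(h/2) + (A(h/2) − A(h))/3 = 10.1153122617 − 0.0634737636 = 10.0518384981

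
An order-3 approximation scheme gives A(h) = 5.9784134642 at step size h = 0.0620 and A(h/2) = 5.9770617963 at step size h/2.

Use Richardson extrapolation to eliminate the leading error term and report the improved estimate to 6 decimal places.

5.976869

Method order is 3; weight 2^3 = 8.
8·5.9770617963 = 47.8164943704; 47.8164943704 − 5.9784134642 = 41.8380809062
Denominator 8 − 1 = 7.
So the Richardson estimate is 5.9768687009.
Gap between inputs: 1.352e-03; correction applied: −0.0001930954.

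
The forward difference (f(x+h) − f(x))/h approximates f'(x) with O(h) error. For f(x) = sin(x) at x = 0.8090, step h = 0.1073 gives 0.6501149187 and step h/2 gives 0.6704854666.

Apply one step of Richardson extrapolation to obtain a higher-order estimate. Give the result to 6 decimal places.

0.690856

With r = 1 the leading error scales as h^1, so the weight is 2^1 = 2.
Numerator 2×A(h/2) − A(h) = 2×0.6704854666 − 0.6501149187 = 0.6908560145
0.6908560145 ÷ 1 = 0.6908560145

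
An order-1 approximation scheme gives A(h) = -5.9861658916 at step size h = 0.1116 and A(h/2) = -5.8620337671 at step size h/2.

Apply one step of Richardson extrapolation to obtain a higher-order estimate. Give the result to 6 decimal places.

-5.737902

With r = 1 the leading error scales as h^1, so the weight is 2^1 = 2.
Weighted: (-11.7240675342) − (-5.9861658916) = -5.7379016426
Extrapolated: (-5.7379016426) / 1 = -5.7379016426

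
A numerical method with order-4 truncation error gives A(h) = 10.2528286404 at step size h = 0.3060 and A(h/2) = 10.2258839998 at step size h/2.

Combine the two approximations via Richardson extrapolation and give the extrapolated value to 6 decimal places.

10.224088

Order 4 gives 2^r = 16 and 2^r − 1 = 15.
Difference of the inputs: 10.2258839998 − 10.2528286404 = -0.0269446406
Correction (A(h/2) − A(h))/(16 − 1) = (-0.0269446406)/15 = -0.0017963094
R = 10.2258839998 − 0.0017963094 = 10.2240876904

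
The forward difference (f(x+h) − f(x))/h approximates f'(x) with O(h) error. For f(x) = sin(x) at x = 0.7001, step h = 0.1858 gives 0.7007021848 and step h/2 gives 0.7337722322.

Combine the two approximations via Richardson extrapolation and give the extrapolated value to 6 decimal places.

0.766842

r = 1, so 2^r = 2.
2×0.7337722322 = 1.4675444644; subtract 0.7007021848 → 0.7668422796
Extrapolated: 0.7668422796 / 1 = 0.7668422796
Shift from A(h/2): +0.0330700474.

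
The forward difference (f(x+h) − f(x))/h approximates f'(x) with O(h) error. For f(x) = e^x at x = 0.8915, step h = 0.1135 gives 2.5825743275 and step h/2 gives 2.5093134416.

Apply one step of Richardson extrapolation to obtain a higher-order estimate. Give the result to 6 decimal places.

2.436053

r = 1, so 2^r = 2.
Numerator 2·A(h/2) − A(h) = 2·2.5093134416 − 2.5825743275 = 2.4360525557
Denominator 2 − 1 = 1.
R = 2.4360525557/1 = 2.4360525557
Shift from A(h/2): −0.0732608859.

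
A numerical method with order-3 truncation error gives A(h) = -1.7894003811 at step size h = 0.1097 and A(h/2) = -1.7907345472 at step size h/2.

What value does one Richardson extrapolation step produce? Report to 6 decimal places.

Order 3 gives 2^r = 8 and 2^r − 1 = 7.
A(h/2) − A(h) = -1.7907345472 − (-1.7894003811) = -0.0013341661
Divide by 2^3 − 1 = 7: (-0.0013341661)/7 = -0.0001905952
R = A(h/2) + (A(h/2) − A(h))/7 = -1.7907345472 − 0.0001905952 = -1.7909251424
Gap between inputs: 1.334e-03; correction applied: −0.0001905952.

-1.790925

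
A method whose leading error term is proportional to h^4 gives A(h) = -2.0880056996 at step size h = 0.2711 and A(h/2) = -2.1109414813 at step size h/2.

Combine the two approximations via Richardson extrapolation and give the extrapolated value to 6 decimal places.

Method order is 4; weight 2^4 = 16.
Difference of the inputs: -2.1109414813 − (-2.0880056996) = -0.0229357817
Correction (A(h/2) − A(h))/(16 − 1) = (-0.0229357817)/15 = -0.0015290521
R = A(h/2) + (A(h/2) − A(h))/15 = -2.1109414813 − 0.0015290521 = -2.1124705334

-2.112471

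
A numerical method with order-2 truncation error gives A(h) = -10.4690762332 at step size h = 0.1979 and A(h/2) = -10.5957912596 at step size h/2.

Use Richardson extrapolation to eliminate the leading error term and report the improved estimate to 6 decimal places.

-10.638030

r = 2: numerator weight 4, denominator 3.
Weighted: (-42.3831650384) − (-10.4690762332) = -31.9140888052
R = (-31.9140888052)/3 = -10.6380296017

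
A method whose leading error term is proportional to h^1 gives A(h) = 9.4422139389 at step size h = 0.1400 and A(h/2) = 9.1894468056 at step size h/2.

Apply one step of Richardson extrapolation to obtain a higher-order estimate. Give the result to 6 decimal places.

r = 1, so 2^r = 2.
2^1×A(h/2) = 18.3788936112; minus A(h) gives 8.9366796723.
8.9366796723 ÷ 1 = 8.9366796723
Gap between inputs: 2.528e-01; correction applied: −0.2527671333.

8.936680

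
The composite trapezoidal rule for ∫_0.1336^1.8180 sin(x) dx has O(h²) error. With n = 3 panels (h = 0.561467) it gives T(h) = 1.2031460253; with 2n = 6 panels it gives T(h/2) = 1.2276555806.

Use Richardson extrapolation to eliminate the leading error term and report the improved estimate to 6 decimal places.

1.235825

r = 2: numerator weight 4, denominator 3.
Difference of the inputs: 1.2276555806 − 1.2031460253 = 0.0245095553
Correction (A(h/2) − A(h))/(4 − 1) = 0.0245095553/3 = 0.0081698518
R = 1.2276555806 + 0.0081698518 = 1.2358254324
Gap between inputs: 2.451e-02; correction applied: +0.0081698518.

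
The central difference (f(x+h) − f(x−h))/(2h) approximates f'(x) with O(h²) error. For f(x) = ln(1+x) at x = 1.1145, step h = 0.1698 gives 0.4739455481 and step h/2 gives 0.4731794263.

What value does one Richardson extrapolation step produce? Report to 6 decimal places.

0.472924

The method has order 2: 2^2 = 4.
2^2 × A(h/2) = 1.8927177052; minus A(h) gives 1.4187721571.
(4 × 0.4731794263 − 0.4739455481)/(4 − 1) = 0.4729240524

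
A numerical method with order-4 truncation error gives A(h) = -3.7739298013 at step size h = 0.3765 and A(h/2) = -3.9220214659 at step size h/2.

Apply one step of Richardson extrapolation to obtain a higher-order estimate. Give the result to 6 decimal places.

The method has order 4: 2^4 = 16.
Weighted: (-62.7523434544) − (-3.7739298013) = -58.9784136531
R = (-58.9784136531)/15 = -3.9318942435
Correction |R − A(h/2)| = 9.873e-03; gap |A(h/2) − A(h)| = 1.481e-01.

-3.931894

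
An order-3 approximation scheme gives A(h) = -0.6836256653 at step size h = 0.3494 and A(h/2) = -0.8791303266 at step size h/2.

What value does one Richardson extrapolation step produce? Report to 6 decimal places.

The method has order 3: 2^3 = 8.
8 × (-0.8791303266) − (-0.6836256653) = -6.3494169475
Extrapolated: (-6.3494169475) / 7 = -0.9070595639

-0.907060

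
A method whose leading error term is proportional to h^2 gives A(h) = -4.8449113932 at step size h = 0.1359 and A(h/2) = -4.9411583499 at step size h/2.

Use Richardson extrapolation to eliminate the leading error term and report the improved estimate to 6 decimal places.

Leading term ∝ h^2; use weight 4 = 2^2.
Weighted: (-19.7646333996) − (-4.8449113932) = -14.9197220064
Denominator 4 − 1 = 3.
R = (-14.9197220064)/3 = -4.9732406688
Shift from A(h/2): −0.0320823189.

-4.973241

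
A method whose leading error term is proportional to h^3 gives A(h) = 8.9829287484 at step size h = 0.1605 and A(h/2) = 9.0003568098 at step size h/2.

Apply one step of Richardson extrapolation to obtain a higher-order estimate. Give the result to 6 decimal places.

r = 3, so 2^r = 8.
8 × 9.0003568098 − 8.9829287484 = 63.0199257300
Divide by 2^3 − 1 = 7.
Result: 9.0028465329
Gap between inputs: 1.743e-02; correction applied: +0.0024897231.

9.002847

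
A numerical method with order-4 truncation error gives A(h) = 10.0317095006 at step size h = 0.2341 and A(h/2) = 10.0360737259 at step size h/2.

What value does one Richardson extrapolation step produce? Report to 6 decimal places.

10.036365

Method order is 4; weight 2^4 = 16.
2^4·A(h/2) = 160.5771796144; minus A(h) gives 150.5454701138.
Denominator 16 − 1 = 15.
Result: 10.0363646743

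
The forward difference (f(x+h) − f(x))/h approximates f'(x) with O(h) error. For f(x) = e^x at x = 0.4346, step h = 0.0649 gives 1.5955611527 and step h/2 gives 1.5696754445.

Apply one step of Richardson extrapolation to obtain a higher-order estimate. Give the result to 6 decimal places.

1.543790

Leading term ∝ h^1; use weight 2 = 2^1.
2 × 1.5696754445 = 3.1393508890; 3.1393508890 − 1.5955611527 = 1.5437897363
Divide by 2^1 − 1 = 1.
R = 1.5437897363/1 = 1.5437897363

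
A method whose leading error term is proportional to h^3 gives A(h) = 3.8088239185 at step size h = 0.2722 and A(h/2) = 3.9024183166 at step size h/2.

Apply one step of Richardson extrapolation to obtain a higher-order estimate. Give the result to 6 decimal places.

3.915789

r = 3, so 2^r = 8.
2^3·A(h/2) = 31.2193465328; minus A(h) gives 27.4105226143.
Denominator 8 − 1 = 7.
27.4105226143 ÷ 7 = 3.9157889449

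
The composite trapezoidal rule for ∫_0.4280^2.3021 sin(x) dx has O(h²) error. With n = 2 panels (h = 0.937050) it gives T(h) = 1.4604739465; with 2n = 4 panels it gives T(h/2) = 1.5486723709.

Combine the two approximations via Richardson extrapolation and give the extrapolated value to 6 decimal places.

1.578072

Order 2 gives 2^r = 4 and 2^r − 1 = 3.
A(h/2) − A(h) = 1.5486723709 − 1.4604739465 = 0.0881984244
Divide by 2^2 − 1 = 3: 0.0881984244/3 = 0.0293994748
R = A(h/2) + (A(h/2) − A(h))/3 = 1.5486723709 + 0.0293994748 = 1.5780718457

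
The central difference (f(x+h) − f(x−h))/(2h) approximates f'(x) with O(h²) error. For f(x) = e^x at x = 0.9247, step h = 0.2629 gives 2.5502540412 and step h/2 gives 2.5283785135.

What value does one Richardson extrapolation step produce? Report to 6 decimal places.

Method order is 2; weight 2^2 = 4.
4·2.5283785135 = 10.1135140540; subtract 2.5502540412 → 7.5632600128
(4·2.5283785135 − 2.5502540412)/(4 − 1) = 2.5210866709

2.521087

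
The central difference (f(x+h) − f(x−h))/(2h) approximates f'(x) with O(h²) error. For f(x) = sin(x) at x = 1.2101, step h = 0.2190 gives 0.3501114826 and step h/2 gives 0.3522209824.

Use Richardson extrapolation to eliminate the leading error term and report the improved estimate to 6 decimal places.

0.352924

Method order is 2; weight 2^2 = 4.
4×0.3522209824 = 1.4088839296; subtract 0.3501114826 → 1.0587724470
Extrapolated: 1.0587724470 / 3 = 0.3529241490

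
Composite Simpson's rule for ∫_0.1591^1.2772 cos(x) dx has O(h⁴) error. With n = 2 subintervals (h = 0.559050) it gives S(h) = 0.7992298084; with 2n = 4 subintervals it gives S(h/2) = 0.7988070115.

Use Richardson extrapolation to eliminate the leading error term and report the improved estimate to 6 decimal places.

0.798779

Order 4 gives 2^r = 16 and 2^r − 1 = 15.
16*0.7988070115 − 0.7992298084 = 11.9816823756
Extrapolated: 11.9816823756 / 15 = 0.7987788250
Shift from A(h/2): −0.0000281865.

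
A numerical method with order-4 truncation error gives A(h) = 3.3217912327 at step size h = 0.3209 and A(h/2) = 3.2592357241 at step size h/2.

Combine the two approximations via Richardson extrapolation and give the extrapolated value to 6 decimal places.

With r = 4 the leading error scales as h^4, so the weight is 2^4 = 16.
Top: 16(3.2592357241) − (3.3217912327) = 48.8259803529
R = 48.8259803529/15 = 3.2550653569
Gap between inputs: 6.256e-02; correction applied: −0.0041703672.

3.255065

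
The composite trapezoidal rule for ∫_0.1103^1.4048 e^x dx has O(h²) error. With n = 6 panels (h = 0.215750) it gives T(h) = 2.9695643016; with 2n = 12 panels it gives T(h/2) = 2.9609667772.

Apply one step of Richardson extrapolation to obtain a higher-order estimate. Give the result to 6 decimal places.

2.958101

Order 2 gives 2^r = 4 and 2^r − 1 = 3.
Weighted: 11.8438671088 − 2.9695643016 = 8.8743028072
8.8743028072 ÷ 3 = 2.9581009357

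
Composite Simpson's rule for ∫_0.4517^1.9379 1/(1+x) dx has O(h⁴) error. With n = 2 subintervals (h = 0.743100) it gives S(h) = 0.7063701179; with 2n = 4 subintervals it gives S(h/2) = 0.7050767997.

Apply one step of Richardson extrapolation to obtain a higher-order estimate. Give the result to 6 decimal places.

Method order is 4; weight 2^4 = 16.
Weighted: 11.2812287952 − 0.7063701179 = 10.5748586773
Denominator 16 − 1 = 15.
Extrapolated: 10.5748586773 / 15 = 0.7049905785

0.704991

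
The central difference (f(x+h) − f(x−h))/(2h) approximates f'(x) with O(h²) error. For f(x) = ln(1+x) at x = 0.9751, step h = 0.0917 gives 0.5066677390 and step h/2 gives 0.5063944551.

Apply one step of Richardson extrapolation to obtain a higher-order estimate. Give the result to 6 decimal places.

r = 2: numerator weight 4, denominator 3.
A(h/2) − A(h) = 0.5063944551 − 0.5066677390 = -0.0002732839
Correction (A(h/2) − A(h))/(4 − 1) = (-0.0002732839)/3 = -0.0000910946
R = 0.5063944551 − 0.0000910946 = 0.5063033605

0.506303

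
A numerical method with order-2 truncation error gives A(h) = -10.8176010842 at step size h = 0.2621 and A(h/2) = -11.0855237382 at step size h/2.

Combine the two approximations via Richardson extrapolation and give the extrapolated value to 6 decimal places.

With r = 2 the leading error scales as h^2, so the weight is 2^2 = 4.
Numerator 4×A(h/2) − A(h) = 4×(-11.0855237382) − (-10.8176010842) = -33.5244938686
Extrapolated: (-33.5244938686) / 3 = -11.1748312895
Shift from A(h/2): −0.0893075513.

-11.174831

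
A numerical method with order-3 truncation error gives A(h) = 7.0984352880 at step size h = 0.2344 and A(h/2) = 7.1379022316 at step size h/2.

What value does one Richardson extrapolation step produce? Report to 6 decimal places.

Error is O(h^3); halving h shrinks it by 2^3 = 8.
Numerator 8×A(h/2) − A(h) = 8×7.1379022316 − 7.0984352880 = 50.0047825648
R = 50.0047825648/7 = 7.1435403664

7.143540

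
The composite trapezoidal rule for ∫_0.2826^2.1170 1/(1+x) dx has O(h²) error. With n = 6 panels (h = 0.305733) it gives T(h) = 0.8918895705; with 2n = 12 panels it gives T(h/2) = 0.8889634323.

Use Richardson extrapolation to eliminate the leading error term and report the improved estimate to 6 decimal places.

Method order is 2; weight 2^2 = 4.
4 × 0.8889634323 = 3.5558537292; subtract 0.8918895705 → 2.6639641587
Divide by 2^2 − 1 = 3.
(4 × 0.8889634323 − 0.8918895705)/(4 − 1) = 0.8879880529

0.887988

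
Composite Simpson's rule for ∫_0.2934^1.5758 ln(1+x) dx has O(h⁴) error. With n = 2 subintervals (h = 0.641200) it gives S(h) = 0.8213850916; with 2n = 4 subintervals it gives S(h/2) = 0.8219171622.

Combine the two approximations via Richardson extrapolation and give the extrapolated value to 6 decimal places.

The method has order 4: 2^4 = 16.
16*0.8219171622 = 13.1506745952; subtract 0.8213850916 → 12.3292895036
Extrapolated: 12.3292895036 / 15 = 0.8219526336
Correction |R − A(h/2)| = 3.547e-05; gap |A(h/2) − A(h)| = 5.321e-04.

0.821953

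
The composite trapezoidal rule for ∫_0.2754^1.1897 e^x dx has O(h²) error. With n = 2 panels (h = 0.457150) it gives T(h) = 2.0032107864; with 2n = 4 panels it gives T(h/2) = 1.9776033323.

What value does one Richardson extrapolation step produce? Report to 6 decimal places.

Method order is 2; weight 2^2 = 4.
Weighted: 7.9104133292 − 2.0032107864 = 5.9072025428
Divide by 2^2 − 1 = 3.
(4·1.9776033323 − 2.0032107864)/(4 − 1) = 1.9690675143
Correction |R − A(h/2)| = 8.536e-03; gap |A(h/2) − A(h)| = 2.561e-02.

1.969068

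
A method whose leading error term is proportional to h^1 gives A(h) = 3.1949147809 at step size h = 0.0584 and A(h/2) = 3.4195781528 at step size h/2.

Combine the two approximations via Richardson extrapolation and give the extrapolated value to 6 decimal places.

3.644242

The method has order 1: 2^1 = 2.
Numerator 2×A(h/2) − A(h) = 2×3.4195781528 − 3.1949147809 = 3.6442415247
Divide by 2^1 − 1 = 1.
(2×3.4195781528 − 3.1949147809)/(2 − 1) = 3.6442415247
Correction |R − A(h/2)| = 2.247e-01; gap |A(h/2) − A(h)| = 2.247e-01.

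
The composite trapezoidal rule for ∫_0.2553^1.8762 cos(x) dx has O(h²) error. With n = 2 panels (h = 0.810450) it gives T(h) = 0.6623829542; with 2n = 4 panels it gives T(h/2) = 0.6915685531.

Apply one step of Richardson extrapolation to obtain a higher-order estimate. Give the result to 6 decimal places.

0.701297

r = 2: numerator weight 4, denominator 3.
4·0.6915685531 = 2.7662742124; subtract 0.6623829542 → 2.1038912582
Denominator 4 − 1 = 3.
R = 2.1038912582/3 = 0.7012970861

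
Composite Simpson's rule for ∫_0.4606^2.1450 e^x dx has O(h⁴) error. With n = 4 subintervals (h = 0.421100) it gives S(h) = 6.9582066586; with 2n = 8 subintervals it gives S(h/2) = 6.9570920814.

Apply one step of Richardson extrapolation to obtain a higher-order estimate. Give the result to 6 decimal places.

6.957018

r = 4, so 2^r = 16.
16×6.9570920814 − 6.9582066586 = 104.3552666438
Divide by 2^4 − 1 = 15.
104.3552666438 ÷ 15 = 6.9570177763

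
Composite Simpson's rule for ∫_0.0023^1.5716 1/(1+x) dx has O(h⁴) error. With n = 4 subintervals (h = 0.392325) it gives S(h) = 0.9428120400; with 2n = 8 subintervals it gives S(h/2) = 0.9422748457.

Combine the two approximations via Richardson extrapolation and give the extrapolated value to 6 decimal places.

Order 4 gives 2^r = 16 and 2^r − 1 = 15.
Numerator 16·A(h/2) − A(h) = 16·0.9422748457 − 0.9428120400 = 14.1335854912
Divide by 2^4 − 1 = 15.
So the Richardson estimate is 0.9422390327.

0.942239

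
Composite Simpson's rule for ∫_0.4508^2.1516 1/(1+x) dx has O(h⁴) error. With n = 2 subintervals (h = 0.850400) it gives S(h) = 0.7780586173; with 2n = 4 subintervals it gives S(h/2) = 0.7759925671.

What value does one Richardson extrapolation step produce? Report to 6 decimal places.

Order 4 gives 2^r = 16 and 2^r − 1 = 15.
2^4·A(h/2) = 12.4158810736; minus A(h) gives 11.6378224563.
Extrapolated: 11.6378224563 / 15 = 0.7758548304
Correction |R − A(h/2)| = 1.377e-04; gap |A(h/2) − A(h)| = 2.066e-03.

0.775855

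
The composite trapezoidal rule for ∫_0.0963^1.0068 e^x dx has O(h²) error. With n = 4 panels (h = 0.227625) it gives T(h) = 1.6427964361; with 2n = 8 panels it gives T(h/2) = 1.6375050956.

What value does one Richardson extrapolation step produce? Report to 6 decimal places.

1.635741

Method order is 2; weight 2^2 = 4.
4 × 1.6375050956 − 1.6427964361 = 4.9072239463
R = 4.9072239463/3 = 1.6357413154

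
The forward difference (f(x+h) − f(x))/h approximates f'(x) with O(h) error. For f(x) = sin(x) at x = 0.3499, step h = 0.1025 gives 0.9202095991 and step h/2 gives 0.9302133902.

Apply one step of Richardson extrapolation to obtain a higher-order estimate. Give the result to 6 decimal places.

0.940217

r = 1: numerator weight 2, denominator 1.
Top: 2(0.9302133902) − (0.9202095991) = 0.9402171813
Extrapolated: 0.9402171813 / 1 = 0.9402171813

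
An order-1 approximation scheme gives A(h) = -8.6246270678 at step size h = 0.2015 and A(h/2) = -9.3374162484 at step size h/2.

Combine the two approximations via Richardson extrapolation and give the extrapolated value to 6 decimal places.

With r = 1 the leading error scales as h^1, so the weight is 2^1 = 2.
Difference of the inputs: -9.3374162484 − (-8.6246270678) = -0.7127891806
Correction (A(h/2) − A(h))/(2 − 1) = (-0.7127891806)/1 = -0.7127891806
R = A(h/2) + (A(h/2) − A(h))/1 = -9.3374162484 − 0.7127891806 = -10.0502054290

-10.050205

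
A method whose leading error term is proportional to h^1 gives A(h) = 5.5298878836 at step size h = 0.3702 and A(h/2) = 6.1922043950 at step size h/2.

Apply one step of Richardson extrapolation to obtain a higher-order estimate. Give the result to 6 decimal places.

Order 1 gives 2^r = 2 and 2^r − 1 = 1.
A(h/2) − A(h) = 6.1922043950 − 5.5298878836 = 0.6623165114
Correction (A(h/2) − A(h))/(2 − 1) = 0.6623165114/1 = 0.6623165114
R = A(h/2) + (A(h/2) − A(h))/1 = 6.1922043950 + 0.6623165114 = 6.8545209064
Gap between inputs: 6.623e-01; correction applied: +0.6623165114.

6.854521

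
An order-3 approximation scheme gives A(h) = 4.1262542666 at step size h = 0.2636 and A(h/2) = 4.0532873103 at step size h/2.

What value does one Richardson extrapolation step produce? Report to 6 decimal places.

4.042863

Leading term ∝ h^3; use weight 8 = 2^3.
8·4.0532873103 − 4.1262542666 = 28.3000442158
Divide by 2^3 − 1 = 7.
Result: 4.0428634594
Shift from A(h/2): −0.0104238509.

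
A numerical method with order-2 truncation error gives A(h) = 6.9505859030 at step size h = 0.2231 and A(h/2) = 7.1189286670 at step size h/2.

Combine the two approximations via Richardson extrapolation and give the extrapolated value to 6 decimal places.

r = 2: numerator weight 4, denominator 3.
Difference of the inputs: 7.1189286670 − 6.9505859030 = 0.1683427640
Correction (A(h/2) − A(h))/(4 − 1) = 0.1683427640/3 = 0.0561142547
R = 7.1189286670 + 0.0561142547 = 7.1750429217
Gap between inputs: 1.683e-01; correction applied: +0.0561142547.

7.175043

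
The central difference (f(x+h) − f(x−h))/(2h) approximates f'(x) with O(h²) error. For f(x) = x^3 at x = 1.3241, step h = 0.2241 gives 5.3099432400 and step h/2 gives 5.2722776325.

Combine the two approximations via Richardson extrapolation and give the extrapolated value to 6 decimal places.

r = 2: numerator weight 4, denominator 3.
4 × 5.2722776325 = 21.0891105300; 21.0891105300 − 5.3099432400 = 15.7791672900
Denominator 4 − 1 = 3.
R = 15.7791672900/3 = 5.2597224300

5.259722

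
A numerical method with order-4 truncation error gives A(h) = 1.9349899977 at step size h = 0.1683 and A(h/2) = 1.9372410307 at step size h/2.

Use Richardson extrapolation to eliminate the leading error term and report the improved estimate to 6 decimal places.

1.937391

With r = 4 the leading error scales as h^4, so the weight is 2^4 = 16.
2^4 × A(h/2) = 30.9958564912; minus A(h) gives 29.0608664935.
R = 29.0608664935/15 = 1.9373910996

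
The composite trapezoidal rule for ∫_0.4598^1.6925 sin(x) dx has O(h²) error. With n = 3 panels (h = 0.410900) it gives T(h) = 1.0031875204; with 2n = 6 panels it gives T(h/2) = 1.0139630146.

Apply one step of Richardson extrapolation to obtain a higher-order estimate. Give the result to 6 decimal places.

1.017555

With r = 2 the leading error scales as h^2, so the weight is 2^2 = 4.
A(h/2) − A(h) = 1.0139630146 − 1.0031875204 = 0.0107754942
Correction (A(h/2) − A(h))/(4 − 1) = 0.0107754942/3 = 0.0035918314
R = 1.0139630146 + 0.0035918314 = 1.0175548460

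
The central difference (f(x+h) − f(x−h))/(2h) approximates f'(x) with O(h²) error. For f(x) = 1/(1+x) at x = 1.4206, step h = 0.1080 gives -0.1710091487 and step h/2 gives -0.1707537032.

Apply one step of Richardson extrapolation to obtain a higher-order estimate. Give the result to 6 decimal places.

Leading term ∝ h^2; use weight 4 = 2^2.
Numerator 4×A(h/2) − A(h) = 4×(-0.1707537032) − (-0.1710091487) = -0.5120056641
Extrapolated: (-0.5120056641) / 3 = -0.1706685547
Correction |R − A(h/2)| = 8.515e-05; gap |A(h/2) − A(h)| = 2.554e-04.

-0.170669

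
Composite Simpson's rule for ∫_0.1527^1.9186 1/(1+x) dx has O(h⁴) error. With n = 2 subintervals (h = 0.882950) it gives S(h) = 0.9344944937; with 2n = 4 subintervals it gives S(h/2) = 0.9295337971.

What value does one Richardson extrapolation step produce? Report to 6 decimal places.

Method order is 4; weight 2^4 = 16.
2^4·A(h/2) = 14.8725407536; minus A(h) gives 13.9380462599.
(16·0.9295337971 − 0.9344944937)/(16 − 1) = 0.9292030840
Shift from A(h/2): −0.0003307131.

0.929203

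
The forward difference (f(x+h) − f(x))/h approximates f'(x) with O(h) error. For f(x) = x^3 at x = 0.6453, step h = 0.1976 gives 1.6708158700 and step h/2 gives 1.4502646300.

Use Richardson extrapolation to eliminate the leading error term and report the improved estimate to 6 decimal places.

1.229713

The method has order 1: 2^1 = 2.
Difference of the inputs: 1.4502646300 − 1.6708158700 = -0.2205512400
Correction (A(h/2) − A(h))/(2 − 1) = (-0.2205512400)/1 = -0.2205512400
R = A(h/2) + (A(h/2) − A(h))/1 = 1.4502646300 − 0.2205512400 = 1.2297133900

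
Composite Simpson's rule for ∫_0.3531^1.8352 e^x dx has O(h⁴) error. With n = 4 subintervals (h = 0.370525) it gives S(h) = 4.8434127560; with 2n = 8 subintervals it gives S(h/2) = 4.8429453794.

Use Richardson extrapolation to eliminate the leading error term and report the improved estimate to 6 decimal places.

4.842914

Leading term ∝ h^4; use weight 16 = 2^4.
Numerator 16·A(h/2) − A(h) = 16·4.8429453794 − 4.8434127560 = 72.6437133144
72.6437133144 ÷ 15 = 4.8429142210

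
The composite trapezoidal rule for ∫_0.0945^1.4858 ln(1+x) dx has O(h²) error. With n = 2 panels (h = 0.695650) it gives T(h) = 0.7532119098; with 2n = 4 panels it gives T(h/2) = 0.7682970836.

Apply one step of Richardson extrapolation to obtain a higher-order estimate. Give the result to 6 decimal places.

0.773325

The method has order 2: 2^2 = 4.
4×0.7682970836 = 3.0731883344; 3.0731883344 − 0.7532119098 = 2.3199764246
Divide by 2^2 − 1 = 3.
So the Richardson estimate is 0.7733254749.
Correction |R − A(h/2)| = 5.028e-03; gap |A(h/2) − A(h)| = 1.509e-02.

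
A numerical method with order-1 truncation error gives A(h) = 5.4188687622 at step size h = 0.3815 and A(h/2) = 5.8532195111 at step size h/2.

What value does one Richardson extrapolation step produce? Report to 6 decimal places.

6.287570

Leading term ∝ h^1; use weight 2 = 2^1.
2 × 5.8532195111 − 5.4188687622 = 6.2875702600
Extrapolated: 6.2875702600 / 1 = 6.2875702600
Shift from A(h/2): +0.4343507489.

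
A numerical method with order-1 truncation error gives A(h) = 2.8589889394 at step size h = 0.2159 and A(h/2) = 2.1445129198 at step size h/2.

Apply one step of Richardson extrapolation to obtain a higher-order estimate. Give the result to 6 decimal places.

1.430037

Order 1 gives 2^r = 2 and 2^r − 1 = 1.
Numerator 2*A(h/2) − A(h) = 2*2.1445129198 − 2.8589889394 = 1.4300369002
R = 1.4300369002/1 = 1.4300369002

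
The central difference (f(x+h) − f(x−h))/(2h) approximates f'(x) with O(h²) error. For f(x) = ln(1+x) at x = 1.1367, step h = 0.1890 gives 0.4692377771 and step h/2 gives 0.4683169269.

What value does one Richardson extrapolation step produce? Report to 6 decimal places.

0.468010

Order 2 gives 2^r = 4 and 2^r − 1 = 3.
Numerator 4·A(h/2) − A(h) = 4·0.4683169269 − 0.4692377771 = 1.4040299305
Divide by 2^2 − 1 = 3.
1.4040299305 ÷ 3 = 0.4680099768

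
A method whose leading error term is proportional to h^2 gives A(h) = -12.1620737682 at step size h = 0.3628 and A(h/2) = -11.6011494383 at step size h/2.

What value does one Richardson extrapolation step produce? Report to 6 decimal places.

-11.414175

Error is O(h^2); halving h shrinks it by 2^2 = 4.
2^2 × A(h/2) = -46.4045977532; minus A(h) gives -34.2425239850.
(4 × (-11.6011494383) − (-12.1620737682))/(4 − 1) = -11.4141746617
Correction |R − A(h/2)| = 1.870e-01; gap |A(h/2) − A(h)| = 5.609e-01.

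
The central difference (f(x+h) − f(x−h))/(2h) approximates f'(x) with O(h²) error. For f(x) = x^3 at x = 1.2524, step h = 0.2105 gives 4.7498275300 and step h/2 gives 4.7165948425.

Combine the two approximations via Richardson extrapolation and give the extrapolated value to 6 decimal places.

4.705517

Method order is 2; weight 2^2 = 4.
Top: 4(4.7165948425) − (4.7498275300) = 14.1165518400
Denominator 4 − 1 = 3.
R = 14.1165518400/3 = 4.7055172800
Shift from A(h/2): −0.0110775625.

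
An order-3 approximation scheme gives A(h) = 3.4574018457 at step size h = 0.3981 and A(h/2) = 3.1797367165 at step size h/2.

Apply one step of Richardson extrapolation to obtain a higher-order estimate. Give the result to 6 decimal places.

r = 3: numerator weight 8, denominator 7.
8·3.1797367165 = 25.4378937320; 25.4378937320 − 3.4574018457 = 21.9804918863
Divide by 2^3 − 1 = 7.
21.9804918863 ÷ 7 = 3.1400702695

3.140070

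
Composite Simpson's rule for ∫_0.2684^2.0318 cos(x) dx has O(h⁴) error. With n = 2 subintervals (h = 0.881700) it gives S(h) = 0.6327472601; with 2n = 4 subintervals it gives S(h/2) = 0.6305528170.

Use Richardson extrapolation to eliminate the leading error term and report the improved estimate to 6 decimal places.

Order 4 gives 2^r = 16 and 2^r − 1 = 15.
A(h/2) − A(h) = 0.6305528170 − 0.6327472601 = -0.0021944431
Correction (A(h/2) − A(h))/(16 − 1) = (-0.0021944431)/15 = -0.0001462962
R = 0.6305528170 − 0.0001462962 = 0.6304065208
Correction |R − A(h/2)| = 1.463e-04; gap |A(h/2) − A(h)| = 2.194e-03.

0.630407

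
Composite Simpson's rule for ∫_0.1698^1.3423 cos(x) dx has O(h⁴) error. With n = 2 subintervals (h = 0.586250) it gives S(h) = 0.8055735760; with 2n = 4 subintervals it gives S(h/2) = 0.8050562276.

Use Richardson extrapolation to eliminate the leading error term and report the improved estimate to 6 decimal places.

r = 4: numerator weight 16, denominator 15.
16 × 0.8050562276 − 0.8055735760 = 12.0753260656
12.0753260656 ÷ 15 = 0.8050217377
Correction |R − A(h/2)| = 3.449e-05; gap |A(h/2) − A(h)| = 5.173e-04.

0.805022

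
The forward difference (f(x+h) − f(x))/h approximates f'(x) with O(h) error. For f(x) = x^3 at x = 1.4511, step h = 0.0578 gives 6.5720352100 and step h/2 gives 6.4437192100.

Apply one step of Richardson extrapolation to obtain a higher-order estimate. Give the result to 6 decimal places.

6.315403

r = 1: numerator weight 2, denominator 1.
2*6.4437192100 = 12.8874384200; 12.8874384200 − 6.5720352100 = 6.3154032100
Divide by 2^1 − 1 = 1.
6.3154032100 ÷ 1 = 6.3154032100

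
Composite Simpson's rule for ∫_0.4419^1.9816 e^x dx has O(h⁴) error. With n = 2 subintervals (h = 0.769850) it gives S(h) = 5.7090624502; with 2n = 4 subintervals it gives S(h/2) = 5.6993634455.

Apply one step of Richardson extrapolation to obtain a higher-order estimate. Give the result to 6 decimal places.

r = 4, so 2^r = 16.
Numerator 16 × A(h/2) − A(h) = 16 × 5.6993634455 − 5.7090624502 = 85.4807526778
Denominator 16 − 1 = 15.
So the Richardson estimate is 5.6987168452.
Shift from A(h/2): −0.0006466003.

5.698717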